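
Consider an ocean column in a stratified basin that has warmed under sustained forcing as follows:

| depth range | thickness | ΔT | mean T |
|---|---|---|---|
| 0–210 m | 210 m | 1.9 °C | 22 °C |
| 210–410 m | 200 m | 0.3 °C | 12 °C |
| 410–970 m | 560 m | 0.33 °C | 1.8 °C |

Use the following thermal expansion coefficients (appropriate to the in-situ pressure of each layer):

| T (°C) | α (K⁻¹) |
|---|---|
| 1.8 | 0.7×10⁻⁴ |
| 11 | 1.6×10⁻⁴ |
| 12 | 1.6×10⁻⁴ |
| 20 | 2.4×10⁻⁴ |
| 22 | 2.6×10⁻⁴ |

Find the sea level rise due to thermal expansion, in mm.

126 mm

Layer 1 at 22 °C → α = 2.6×10⁻⁴ K⁻¹
Layer 2 at 12 °C → α = 1.6×10⁻⁴ K⁻¹
Layer 3 at 1.8 °C → α = 0.7×10⁻⁴ K⁻¹
0–210 m: 2.6×10⁻⁴ × 210 × 1.9 = 0.10374 m
200 × 0.3 × 1.6×10⁻⁴ = 0.00960 m
410–970 m: 0.33 × 560 × 0.7×10⁻⁴ = 0.012936 m
Δh = 0.10374 + 0.00960 + 0.012936 = 0.126276 m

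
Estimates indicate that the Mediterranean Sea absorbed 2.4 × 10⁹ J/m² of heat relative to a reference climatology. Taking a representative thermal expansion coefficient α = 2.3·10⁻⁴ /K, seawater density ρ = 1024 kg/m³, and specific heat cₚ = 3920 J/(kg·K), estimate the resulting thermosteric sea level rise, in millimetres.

Δh ≈ 138 mm

Δh = αQ/(ρcₚ) = 2.3×10⁻⁴ × 2.4×10⁹ / (1024 × 3920) ≈ 0.13752 m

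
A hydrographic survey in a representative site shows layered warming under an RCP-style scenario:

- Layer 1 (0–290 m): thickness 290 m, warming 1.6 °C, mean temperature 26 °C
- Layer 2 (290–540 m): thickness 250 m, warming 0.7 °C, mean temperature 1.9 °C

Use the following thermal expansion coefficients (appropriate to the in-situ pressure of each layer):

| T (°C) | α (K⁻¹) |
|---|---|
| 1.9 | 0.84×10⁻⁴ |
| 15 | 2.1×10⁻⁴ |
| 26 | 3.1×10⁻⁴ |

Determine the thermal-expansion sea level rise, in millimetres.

Δh ≈ 159 mm

Layer 1 at 26 °C → α = 3.1×10⁻⁴ K⁻¹
Layer 2 at 1.9 °C → α = 0.84×10⁻⁴ K⁻¹
Layer 1: 290 × 3.1×10⁻⁴ × 1.6 = 0.14384 m
250 × 0.7 × 0.84×10⁻⁴ = 0.01470 m
Δh = 0.14384 + 0.01470 = 0.15854 m ≈ 159 mm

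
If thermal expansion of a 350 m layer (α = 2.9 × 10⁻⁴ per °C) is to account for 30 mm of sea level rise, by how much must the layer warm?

ΔT = Δh/(αH) = 0.03 / (2.9×10⁻⁴ × 350) ≈ 0.2956 K

0.296 K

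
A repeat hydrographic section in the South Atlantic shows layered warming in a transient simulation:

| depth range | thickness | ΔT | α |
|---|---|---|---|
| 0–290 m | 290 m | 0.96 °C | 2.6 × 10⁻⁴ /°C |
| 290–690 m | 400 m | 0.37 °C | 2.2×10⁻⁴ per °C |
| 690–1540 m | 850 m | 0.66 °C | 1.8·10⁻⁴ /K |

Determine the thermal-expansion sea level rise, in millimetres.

Layer 1: 2.6×10⁻⁴ × 290 × 0.96 = 0.072384 m
2.2×10⁻⁴ × 400 × 0.37 = 0.03256 m
690–1540 m: 850 × 1.8×10⁻⁴ × 0.66 = 0.10098 m
Δh = 0.072384 + 0.03256 + 0.10098 = 0.205924 m

206 mm of thermosteric rise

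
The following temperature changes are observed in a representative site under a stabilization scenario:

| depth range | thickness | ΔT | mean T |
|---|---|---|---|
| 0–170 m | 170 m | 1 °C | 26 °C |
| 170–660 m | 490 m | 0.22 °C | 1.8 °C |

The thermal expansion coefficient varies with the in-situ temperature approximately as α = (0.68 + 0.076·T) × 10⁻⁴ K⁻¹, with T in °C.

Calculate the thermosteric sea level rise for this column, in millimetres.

54.0 mm

Layer 1: α = (0.68 + 0.076×26)×10⁻⁴ = 2.656×10⁻⁴ K⁻¹
Layer 2: α = (0.68 + 0.076×1.8)×10⁻⁴ = 0.8168×10⁻⁴ K⁻¹
Layer 1: 2.656×10⁻⁴ × 1 × 170 = 0.045152 m
0.22 × 490 × 0.8168×10⁻⁴ = 0.008805104 m
Δh = 0.045152 + 0.008805104 = 0.053957104 m ≈ 54.0 mm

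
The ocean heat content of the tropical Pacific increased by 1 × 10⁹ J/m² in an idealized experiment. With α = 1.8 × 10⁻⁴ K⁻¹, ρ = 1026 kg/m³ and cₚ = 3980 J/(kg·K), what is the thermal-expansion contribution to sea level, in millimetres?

Δh = αQ/(ρcₚ) = 1.8×10⁻⁴ × 1×10⁹ / (1026 × 3980) ≈ 0.04408 m

about 44 mm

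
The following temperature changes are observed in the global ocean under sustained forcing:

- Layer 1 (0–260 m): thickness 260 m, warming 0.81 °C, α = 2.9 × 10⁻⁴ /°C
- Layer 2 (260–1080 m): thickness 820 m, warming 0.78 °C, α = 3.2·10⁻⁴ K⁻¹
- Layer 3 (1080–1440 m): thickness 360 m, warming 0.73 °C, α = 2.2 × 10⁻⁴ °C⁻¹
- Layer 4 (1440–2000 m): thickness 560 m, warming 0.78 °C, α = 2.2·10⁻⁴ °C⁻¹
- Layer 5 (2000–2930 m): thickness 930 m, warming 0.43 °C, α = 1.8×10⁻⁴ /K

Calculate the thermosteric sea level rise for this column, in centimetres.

Layer 1: 0.81 × 2.9×10⁻⁴ × 260 = 0.061074 m
0.78 × 3.2×10⁻⁴ × 820 = 0.204672 m
1080–1440 m: 0.73 × 360 × 2.2×10⁻⁴ = 0.057816 m
1440–2000 m: 0.78 × 2.2×10⁻⁴ × 560 = 0.096096 m
930 × 0.43 × 1.8×10⁻⁴ = 0.071982 m
Δh = 0.061074 + 0.204672 + 0.057816 + 0.096096 + 0.071982 = 0.49164 m

Δh = 49 cm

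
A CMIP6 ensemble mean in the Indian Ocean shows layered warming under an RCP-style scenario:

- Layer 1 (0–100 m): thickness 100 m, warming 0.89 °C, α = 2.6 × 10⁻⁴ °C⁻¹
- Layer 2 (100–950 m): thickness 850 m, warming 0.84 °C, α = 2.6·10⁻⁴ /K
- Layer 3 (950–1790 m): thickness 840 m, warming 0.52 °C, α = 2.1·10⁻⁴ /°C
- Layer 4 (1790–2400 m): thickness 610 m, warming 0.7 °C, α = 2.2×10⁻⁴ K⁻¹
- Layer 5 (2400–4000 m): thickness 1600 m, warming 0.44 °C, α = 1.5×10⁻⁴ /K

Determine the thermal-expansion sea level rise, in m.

Layer 1: 0.89 × 100 × 2.6×10⁻⁴ = 0.02314 m
Layer 2: 0.84 × 850 × 2.6×10⁻⁴ = 0.18564 m
950–1790 m: 0.52 × 2.1×10⁻⁴ × 840 = 0.091728 m
1790–2400 m: 610 × 0.7 × 2.2×10⁻⁴ = 0.09394 m
1.5×10⁻⁴ × 0.44 × 1600 = 0.10560 m
Δh = 0.02314 + 0.18564 + 0.091728 + 0.09394 + 0.10560 = 0.500048 m

Δh = 0.500 m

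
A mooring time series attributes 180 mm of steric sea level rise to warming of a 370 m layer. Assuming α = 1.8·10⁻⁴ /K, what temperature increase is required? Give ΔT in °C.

2.7 °C

ΔT = Δh/(αH) = 0.18 / (1.8×10⁻⁴ × 370) ≈ 2.703 °C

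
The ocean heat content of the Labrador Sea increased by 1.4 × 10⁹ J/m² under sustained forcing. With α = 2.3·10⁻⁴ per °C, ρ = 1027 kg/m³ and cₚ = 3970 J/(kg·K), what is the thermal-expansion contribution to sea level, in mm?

Δh ≈ 79.0 mm

Δh = αQ/(ρcₚ) = 2.3×10⁻⁴ × 1.4×10⁹ / (1027 × 3970) ≈ 0.078976 m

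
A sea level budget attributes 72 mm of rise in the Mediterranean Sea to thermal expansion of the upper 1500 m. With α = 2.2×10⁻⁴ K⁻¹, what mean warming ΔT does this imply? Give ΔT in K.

about 0.218 K

ΔT = Δh/(αH) = 0.072 / (2.2×10⁻⁴ × 1500) ≈ 0.2182 K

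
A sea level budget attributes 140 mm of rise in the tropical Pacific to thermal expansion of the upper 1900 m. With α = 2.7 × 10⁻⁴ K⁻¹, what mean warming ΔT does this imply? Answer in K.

ΔT ≈ 0.27 K

ΔT = Δh/(αH) = 0.14 / (2.7×10⁻⁴ × 1900) ≈ 0.2729 K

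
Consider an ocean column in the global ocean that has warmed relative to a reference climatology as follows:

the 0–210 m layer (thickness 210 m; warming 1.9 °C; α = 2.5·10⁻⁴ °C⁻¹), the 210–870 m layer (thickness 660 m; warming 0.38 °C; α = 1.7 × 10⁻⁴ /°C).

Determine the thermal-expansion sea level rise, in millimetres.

140 mm of thermosteric rise

0–210 m: 2.5×10⁻⁴ × 210 × 1.9 = 0.09975 m
210–870 m: 1.7×10⁻⁴ × 660 × 0.38 = 0.042636 m
Δh = 0.09975 + 0.042636 = 0.142386 m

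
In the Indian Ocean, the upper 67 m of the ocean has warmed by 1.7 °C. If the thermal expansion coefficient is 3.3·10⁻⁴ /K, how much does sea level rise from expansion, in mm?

about 37.6 mm

Δh = αΔT·H = 3.3×10⁻⁴ × 1.7 × 67 = 0.037587 m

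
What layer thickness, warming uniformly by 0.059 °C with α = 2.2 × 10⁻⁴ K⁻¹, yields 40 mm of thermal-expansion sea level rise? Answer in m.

about 3100 m

H = Δh/(αΔT) = 0.04 / (2.2×10⁻⁴ × 0.059) ≈ 3082 m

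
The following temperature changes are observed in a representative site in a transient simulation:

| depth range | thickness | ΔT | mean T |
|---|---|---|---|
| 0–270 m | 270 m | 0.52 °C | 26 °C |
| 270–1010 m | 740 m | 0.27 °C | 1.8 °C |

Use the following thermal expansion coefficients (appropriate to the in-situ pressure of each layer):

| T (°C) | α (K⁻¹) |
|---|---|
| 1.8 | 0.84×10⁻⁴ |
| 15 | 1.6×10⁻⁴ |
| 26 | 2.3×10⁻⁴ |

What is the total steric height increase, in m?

Layer 1 at 26 °C → α = 2.3×10⁻⁴ K⁻¹
Layer 2 at 1.8 °C → α = 0.84×10⁻⁴ K⁻¹
270 × 2.3×10⁻⁴ × 0.52 = 0.032292 m
740 × 0.84×10⁻⁴ × 0.27 = 0.0167832 m
Δh = 0.032292 + 0.0167832 = 0.0490752 m

0.049 m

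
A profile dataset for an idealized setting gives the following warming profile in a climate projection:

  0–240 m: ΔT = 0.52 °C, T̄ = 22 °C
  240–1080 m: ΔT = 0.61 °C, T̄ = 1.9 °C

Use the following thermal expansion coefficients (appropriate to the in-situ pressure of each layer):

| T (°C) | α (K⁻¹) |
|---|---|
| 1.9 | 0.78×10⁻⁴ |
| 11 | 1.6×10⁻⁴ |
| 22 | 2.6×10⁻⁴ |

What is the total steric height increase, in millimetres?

Layer 1 at 22 °C → α = 2.6×10⁻⁴ K⁻¹
Layer 2 at 1.9 °C → α = 0.78×10⁻⁴ K⁻¹
240 × 2.6×10⁻⁴ × 0.52 = 0.032448 m
0.78×10⁻⁴ × 0.61 × 840 = 0.0399672 m
Δh = 0.032448 + 0.0399672 = 0.0724152 m

72.4 mm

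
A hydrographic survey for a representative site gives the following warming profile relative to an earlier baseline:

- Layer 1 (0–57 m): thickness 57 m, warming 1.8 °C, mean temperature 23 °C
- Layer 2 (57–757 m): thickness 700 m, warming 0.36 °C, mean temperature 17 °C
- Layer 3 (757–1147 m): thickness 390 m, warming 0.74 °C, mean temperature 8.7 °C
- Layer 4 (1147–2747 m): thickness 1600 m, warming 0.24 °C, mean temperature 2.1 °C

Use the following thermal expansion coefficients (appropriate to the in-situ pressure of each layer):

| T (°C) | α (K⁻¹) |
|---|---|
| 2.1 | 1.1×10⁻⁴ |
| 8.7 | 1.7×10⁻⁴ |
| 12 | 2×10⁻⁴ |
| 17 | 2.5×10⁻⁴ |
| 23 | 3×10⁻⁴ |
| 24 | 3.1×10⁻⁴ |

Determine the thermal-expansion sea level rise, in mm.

Δh ≈ 185 mm

Layer 1 at 23 °C → α = 3×10⁻⁴ K⁻¹
Layer 2 at 17 °C → α = 2.5×10⁻⁴ K⁻¹
Layer 3 at 8.7 °C → α = 1.7×10⁻⁴ K⁻¹
Layer 4 at 2.1 °C → α = 1.1×10⁻⁴ K⁻¹
1.8 × 57 × 3×10⁻⁴ = 0.03078 m
700 × 2.5×10⁻⁴ × 0.36 = 0.06300 m
390 × 0.74 × 1.7×10⁻⁴ = 0.049062 m
1147–2747 m: 1600 × 1.1×10⁻⁴ × 0.24 = 0.04224 m
Δh = 0.03078 + 0.06300 + 0.049062 + 0.04224 = 0.185082 m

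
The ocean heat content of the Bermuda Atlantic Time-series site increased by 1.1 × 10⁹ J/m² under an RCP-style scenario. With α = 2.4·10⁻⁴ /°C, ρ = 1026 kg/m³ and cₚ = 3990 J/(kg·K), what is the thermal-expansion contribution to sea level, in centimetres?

Δh = αQ/(ρcₚ) = 2.4×10⁻⁴ × 1.1×10⁹ / (1026 × 3990) ≈ 0.064489 m

6.4 cm of thermosteric rise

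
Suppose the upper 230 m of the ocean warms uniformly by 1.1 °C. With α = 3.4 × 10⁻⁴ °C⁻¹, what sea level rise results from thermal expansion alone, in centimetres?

about 8.60 cm

Δh = αΔT·H = 3.4×10⁻⁴ × 1.1 × 230 = 0.08602 m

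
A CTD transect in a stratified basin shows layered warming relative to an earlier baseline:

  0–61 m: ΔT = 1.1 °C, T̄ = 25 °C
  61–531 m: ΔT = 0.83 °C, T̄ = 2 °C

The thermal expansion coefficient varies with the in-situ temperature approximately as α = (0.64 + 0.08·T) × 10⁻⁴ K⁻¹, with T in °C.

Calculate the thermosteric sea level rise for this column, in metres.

0.049 m of thermosteric rise

Layer 1: α = (0.64 + 0.08×25)×10⁻⁴ = 2.64×10⁻⁴ K⁻¹
Layer 2: α = (0.64 + 0.08×2)×10⁻⁴ = 0.8×10⁻⁴ K⁻¹
0–61 m: 61 × 1.1 × 2.64×10⁻⁴ = 0.0177144 m
Layer 2: 470 × 0.8×10⁻⁴ × 0.83 = 0.031208 m
Δh = 0.0177144 + 0.031208 = 0.0489224 m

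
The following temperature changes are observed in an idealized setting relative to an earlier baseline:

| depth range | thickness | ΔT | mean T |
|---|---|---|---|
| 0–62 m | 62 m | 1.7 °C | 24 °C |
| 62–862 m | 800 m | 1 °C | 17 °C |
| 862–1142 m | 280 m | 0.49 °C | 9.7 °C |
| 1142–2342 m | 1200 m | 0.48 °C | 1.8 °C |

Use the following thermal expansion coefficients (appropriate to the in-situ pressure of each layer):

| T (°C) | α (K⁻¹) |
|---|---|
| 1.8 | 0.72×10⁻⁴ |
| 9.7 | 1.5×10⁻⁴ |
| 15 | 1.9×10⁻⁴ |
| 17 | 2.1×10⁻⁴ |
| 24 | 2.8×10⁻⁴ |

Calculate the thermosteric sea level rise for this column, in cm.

Layer 1 at 24 °C → α = 2.8×10⁻⁴ K⁻¹
Layer 2 at 17 °C → α = 2.1×10⁻⁴ K⁻¹
Layer 3 at 9.7 °C → α = 1.5×10⁻⁴ K⁻¹
Layer 4 at 1.8 °C → α = 0.72×10⁻⁴ K⁻¹
Layer 1: 2.8×10⁻⁴ × 1.7 × 62 = 0.029512 m
2.1×10⁻⁴ × 800 × 1 = 0.16800 m
862–1142 m: 280 × 1.5×10⁻⁴ × 0.49 = 0.02058 m
Layer 4: 0.72×10⁻⁴ × 0.48 × 1200 = 0.041472 m
Δh = 0.029512 + 0.16800 + 0.02058 + 0.041472 = 0.259564 m ≈ 26.0 cm

26.0 cm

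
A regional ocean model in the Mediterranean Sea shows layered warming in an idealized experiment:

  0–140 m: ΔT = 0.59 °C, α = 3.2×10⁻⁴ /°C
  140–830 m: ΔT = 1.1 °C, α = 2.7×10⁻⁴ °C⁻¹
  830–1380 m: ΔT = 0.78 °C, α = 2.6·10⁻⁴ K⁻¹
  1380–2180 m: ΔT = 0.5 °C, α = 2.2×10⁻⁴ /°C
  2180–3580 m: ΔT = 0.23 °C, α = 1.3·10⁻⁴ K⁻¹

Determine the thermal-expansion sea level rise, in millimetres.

140 × 3.2×10⁻⁴ × 0.59 = 0.026432 m
140–830 m: 690 × 2.7×10⁻⁴ × 1.1 = 0.20493 m
Layer 3: 0.78 × 550 × 2.6×10⁻⁴ = 0.11154 m
800 × 0.5 × 2.2×10⁻⁴ = 0.08800 m
1400 × 0.23 × 1.3×10⁻⁴ = 0.04186 m
Δh = 0.026432 + 0.20493 + 0.11154 + 0.08800 + 0.04186 = 0.472762 m

Δh = 470 mm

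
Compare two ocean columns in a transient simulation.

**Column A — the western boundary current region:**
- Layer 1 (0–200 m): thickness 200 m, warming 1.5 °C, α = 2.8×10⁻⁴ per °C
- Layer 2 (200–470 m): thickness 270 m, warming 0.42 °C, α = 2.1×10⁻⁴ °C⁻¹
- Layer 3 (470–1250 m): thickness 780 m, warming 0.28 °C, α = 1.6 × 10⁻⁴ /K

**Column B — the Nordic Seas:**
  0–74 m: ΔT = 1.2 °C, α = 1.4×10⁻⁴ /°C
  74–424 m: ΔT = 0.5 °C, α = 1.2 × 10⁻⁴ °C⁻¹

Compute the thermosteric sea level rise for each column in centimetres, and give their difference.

Δh_A ≈ 14.3 cm, Δh_B ≈ 3.34 cm; difference ≈ 10.9 cm

A Layer 1: 1.5 × 200 × 2.8×10⁻⁴ = 0.08400 m
A Layer 2: 2.1×10⁻⁴ × 0.42 × 270 = 0.023814 m
A Layer 3: 1.6×10⁻⁴ × 0.28 × 780 = 0.034944 m
A total: 0.142758 m
B 0–74 m: 1.2 × 1.4×10⁻⁴ × 74 = 0.012432 m
B 1.2×10⁻⁴ × 350 × 0.5 = 0.02100 m
B total: 0.033432 m
Difference: 0.142758 − 0.033432 = 0.109326 m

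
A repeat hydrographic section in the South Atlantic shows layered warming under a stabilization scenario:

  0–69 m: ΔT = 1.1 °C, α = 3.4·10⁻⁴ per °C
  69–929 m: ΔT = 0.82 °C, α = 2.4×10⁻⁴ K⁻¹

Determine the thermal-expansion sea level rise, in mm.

200 mm

0–69 m: 1.1 × 3.4×10⁻⁴ × 69 = 0.025806 m
Layer 2: 860 × 2.4×10⁻⁴ × 0.82 = 0.169248 m
Δh = 0.025806 + 0.169248 = 0.195054 m ≈ 200 mm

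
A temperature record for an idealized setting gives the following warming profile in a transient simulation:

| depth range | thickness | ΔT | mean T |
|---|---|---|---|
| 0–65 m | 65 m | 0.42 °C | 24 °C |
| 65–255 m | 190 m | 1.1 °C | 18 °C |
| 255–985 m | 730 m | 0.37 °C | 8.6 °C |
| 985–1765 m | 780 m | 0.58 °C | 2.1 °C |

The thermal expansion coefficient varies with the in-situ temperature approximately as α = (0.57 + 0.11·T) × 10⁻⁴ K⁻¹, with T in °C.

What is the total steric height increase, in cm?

Layer 1: α = (0.57 + 0.11×24)×10⁻⁴ = 3.21×10⁻⁴ K⁻¹
Layer 2: α = (0.57 + 0.11×18)×10⁻⁴ = 2.55×10⁻⁴ K⁻¹
Layer 3: α = (0.57 + 0.11×8.6)×10⁻⁴ = 1.516×10⁻⁴ K⁻¹
Layer 4: α = (0.57 + 0.11×2.1)×10⁻⁴ = 0.801×10⁻⁴ K⁻¹
0.42 × 65 × 3.21×10⁻⁴ = 0.0087633 m
65–255 m: 1.1 × 190 × 2.55×10⁻⁴ = 0.053295 m
255–985 m: 0.37 × 1.516×10⁻⁴ × 730 = 0.04094716 m
0.801×10⁻⁴ × 0.58 × 780 = 0.03623724 m
Δh = 0.0087633 + 0.053295 + 0.04094716 + 0.03623724 = 0.1392427 m

13.9 cm of thermosteric rise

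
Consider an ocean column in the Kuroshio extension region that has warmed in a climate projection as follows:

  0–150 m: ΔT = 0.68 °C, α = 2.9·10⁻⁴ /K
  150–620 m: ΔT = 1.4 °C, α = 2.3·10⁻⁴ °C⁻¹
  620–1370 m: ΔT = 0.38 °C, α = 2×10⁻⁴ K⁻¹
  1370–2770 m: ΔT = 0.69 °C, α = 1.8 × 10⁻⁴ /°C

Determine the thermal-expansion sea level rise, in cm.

41 cm of thermosteric rise

0.68 × 2.9×10⁻⁴ × 150 = 0.02958 m
2.3×10⁻⁴ × 470 × 1.4 = 0.15134 m
620–1370 m: 2×10⁻⁴ × 0.38 × 750 = 0.05700 m
0.69 × 1.8×10⁻⁴ × 1400 = 0.17388 m
Δh = 0.02958 + 0.15134 + 0.05700 + 0.17388 = 0.41180 m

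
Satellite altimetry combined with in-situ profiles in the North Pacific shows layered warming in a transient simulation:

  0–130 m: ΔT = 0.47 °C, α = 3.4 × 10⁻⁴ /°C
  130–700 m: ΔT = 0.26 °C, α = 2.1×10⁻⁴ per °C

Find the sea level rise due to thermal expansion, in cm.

0–130 m: 3.4×10⁻⁴ × 0.47 × 130 = 0.020774 m
Layer 2: 2.1×10⁻⁴ × 0.26 × 570 = 0.031122 m
Δh = 0.020774 + 0.031122 = 0.051896 m ≈ 5.19 cm

Δh = 5.19 cm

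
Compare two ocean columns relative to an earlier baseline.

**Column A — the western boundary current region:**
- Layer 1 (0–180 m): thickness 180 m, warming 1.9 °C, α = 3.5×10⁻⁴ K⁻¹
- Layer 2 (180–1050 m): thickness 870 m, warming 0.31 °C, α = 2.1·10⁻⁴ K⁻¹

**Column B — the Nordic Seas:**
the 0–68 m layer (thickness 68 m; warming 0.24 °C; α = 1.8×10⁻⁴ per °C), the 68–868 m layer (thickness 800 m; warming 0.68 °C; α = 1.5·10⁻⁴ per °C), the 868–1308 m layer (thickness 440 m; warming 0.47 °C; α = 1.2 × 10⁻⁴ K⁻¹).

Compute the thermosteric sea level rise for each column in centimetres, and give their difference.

A: 18 cm; B: 11 cm; difference 6.7 cm

A 0–180 m: 3.5×10⁻⁴ × 180 × 1.9 = 0.11970 m
A 180–1050 m: 2.1×10⁻⁴ × 870 × 0.31 = 0.056637 m
A total: 0.176337 m
B Layer 1: 1.8×10⁻⁴ × 0.24 × 68 = 0.0029376 m
B Layer 2: 800 × 0.68 × 1.5×10⁻⁴ = 0.08160 m
B 440 × 0.47 × 1.2×10⁻⁴ = 0.024816 m
B total: 0.1093536 m
Difference: 0.176337 − 0.1093536 = 0.0669834 m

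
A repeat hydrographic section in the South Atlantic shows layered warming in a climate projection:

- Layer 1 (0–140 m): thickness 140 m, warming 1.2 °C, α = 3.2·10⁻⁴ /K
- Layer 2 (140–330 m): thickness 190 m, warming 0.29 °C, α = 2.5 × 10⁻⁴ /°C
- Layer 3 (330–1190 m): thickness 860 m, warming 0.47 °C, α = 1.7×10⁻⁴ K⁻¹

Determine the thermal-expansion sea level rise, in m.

0.136 m of thermosteric rise

0–140 m: 1.2 × 3.2×10⁻⁴ × 140 = 0.05376 m
190 × 2.5×10⁻⁴ × 0.29 = 0.013775 m
330–1190 m: 860 × 0.47 × 1.7×10⁻⁴ = 0.068714 m
Δh = 0.05376 + 0.013775 + 0.068714 = 0.136249 m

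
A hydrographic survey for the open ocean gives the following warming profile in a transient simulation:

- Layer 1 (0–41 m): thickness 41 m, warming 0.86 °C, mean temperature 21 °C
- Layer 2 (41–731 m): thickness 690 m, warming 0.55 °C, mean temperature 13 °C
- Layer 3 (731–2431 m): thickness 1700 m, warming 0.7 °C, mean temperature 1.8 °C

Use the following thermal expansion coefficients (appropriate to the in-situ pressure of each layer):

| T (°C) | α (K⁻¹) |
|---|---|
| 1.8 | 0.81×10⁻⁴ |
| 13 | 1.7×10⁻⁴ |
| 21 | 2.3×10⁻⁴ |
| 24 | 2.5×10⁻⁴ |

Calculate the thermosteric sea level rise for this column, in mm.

Layer 1 at 21 °C → α = 2.3×10⁻⁴ K⁻¹
Layer 2 at 13 °C → α = 1.7×10⁻⁴ K⁻¹
Layer 3 at 1.8 °C → α = 0.81×10⁻⁴ K⁻¹
Layer 1: 0.86 × 2.3×10⁻⁴ × 41 = 0.0081098 m
Layer 2: 0.55 × 690 × 1.7×10⁻⁴ = 0.064515 m
1700 × 0.81×10⁻⁴ × 0.7 = 0.09639 m
Δh = 0.0081098 + 0.064515 + 0.09639 = 0.1690148 m

Δh = 169 mm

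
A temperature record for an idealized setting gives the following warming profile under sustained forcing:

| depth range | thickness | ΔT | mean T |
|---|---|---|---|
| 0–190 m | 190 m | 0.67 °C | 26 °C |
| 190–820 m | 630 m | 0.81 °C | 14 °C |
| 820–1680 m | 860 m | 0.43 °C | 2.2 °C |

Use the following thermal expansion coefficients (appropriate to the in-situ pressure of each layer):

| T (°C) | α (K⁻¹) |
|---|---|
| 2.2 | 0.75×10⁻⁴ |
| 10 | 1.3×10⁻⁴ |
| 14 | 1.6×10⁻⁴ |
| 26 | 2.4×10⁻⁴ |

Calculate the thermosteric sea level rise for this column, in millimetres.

Layer 1 at 26 °C → α = 2.4×10⁻⁴ K⁻¹
Layer 2 at 14 °C → α = 1.6×10⁻⁴ K⁻¹
Layer 3 at 2.2 °C → α = 0.75×10⁻⁴ K⁻¹
0–190 m: 190 × 0.67 × 2.4×10⁻⁴ = 0.030552 m
630 × 1.6×10⁻⁴ × 0.81 = 0.081648 m
860 × 0.43 × 0.75×10⁻⁴ = 0.027735 m
Δh = 0.030552 + 0.081648 + 0.027735 = 0.139935 m

Δh = 140 mm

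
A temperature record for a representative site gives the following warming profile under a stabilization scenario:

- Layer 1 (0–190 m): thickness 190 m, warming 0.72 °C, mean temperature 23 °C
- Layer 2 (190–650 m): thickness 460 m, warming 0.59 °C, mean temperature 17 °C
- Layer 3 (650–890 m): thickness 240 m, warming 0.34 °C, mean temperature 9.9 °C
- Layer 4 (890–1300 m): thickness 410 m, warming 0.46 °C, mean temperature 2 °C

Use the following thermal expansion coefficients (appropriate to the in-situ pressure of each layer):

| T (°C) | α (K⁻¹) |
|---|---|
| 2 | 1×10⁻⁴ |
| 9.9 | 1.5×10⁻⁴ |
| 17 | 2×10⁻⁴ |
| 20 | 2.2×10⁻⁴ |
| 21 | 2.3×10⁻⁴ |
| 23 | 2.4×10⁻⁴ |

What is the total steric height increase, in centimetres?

Layer 1 at 23 °C → α = 2.4×10⁻⁴ K⁻¹
Layer 2 at 17 °C → α = 2×10⁻⁴ K⁻¹
Layer 3 at 9.9 °C → α = 1.5×10⁻⁴ K⁻¹
Layer 4 at 2 °C → α = 1×10⁻⁴ K⁻¹
190 × 2.4×10⁻⁴ × 0.72 = 0.032832 m
190–650 m: 460 × 0.59 × 2×10⁻⁴ = 0.05428 m
0.34 × 240 × 1.5×10⁻⁴ = 0.01224 m
Layer 4: 410 × 1×10⁻⁴ × 0.46 = 0.01886 m
Δh = 0.032832 + 0.05428 + 0.01224 + 0.01886 = 0.118212 m

Δh = 12 cm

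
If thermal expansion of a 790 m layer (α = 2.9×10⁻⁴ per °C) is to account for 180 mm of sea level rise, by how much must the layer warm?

ΔT = Δh/(αH) = 0.18 / (2.9×10⁻⁴ × 790) ≈ 0.7857 °C

ΔT ≈ 0.79 °C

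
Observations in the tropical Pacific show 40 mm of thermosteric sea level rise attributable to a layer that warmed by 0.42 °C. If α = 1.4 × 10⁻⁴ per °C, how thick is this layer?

680 m

H = Δh/(αΔT) = 0.04 / (1.4×10⁻⁴ × 0.42) ≈ 680.3 m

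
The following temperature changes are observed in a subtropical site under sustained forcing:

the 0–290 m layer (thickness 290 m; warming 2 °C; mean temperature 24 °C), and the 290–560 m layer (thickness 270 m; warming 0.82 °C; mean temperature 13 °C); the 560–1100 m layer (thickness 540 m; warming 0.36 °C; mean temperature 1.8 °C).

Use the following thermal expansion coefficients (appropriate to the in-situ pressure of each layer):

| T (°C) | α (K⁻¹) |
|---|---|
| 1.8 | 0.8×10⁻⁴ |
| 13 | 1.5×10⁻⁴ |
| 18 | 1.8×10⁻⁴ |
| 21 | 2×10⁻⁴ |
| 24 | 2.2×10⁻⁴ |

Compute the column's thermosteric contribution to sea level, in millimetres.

Δh = 180 mm

Layer 1 at 24 °C → α = 2.2×10⁻⁴ K⁻¹
Layer 2 at 13 °C → α = 1.5×10⁻⁴ K⁻¹
Layer 3 at 1.8 °C → α = 0.8×10⁻⁴ K⁻¹
Layer 1: 290 × 2 × 2.2×10⁻⁴ = 0.12760 m
290–560 m: 1.5×10⁻⁴ × 270 × 0.82 = 0.03321 m
560–1100 m: 540 × 0.8×10⁻⁴ × 0.36 = 0.015552 m
Δh = 0.12760 + 0.03321 + 0.015552 = 0.176362 m ≈ 180 mm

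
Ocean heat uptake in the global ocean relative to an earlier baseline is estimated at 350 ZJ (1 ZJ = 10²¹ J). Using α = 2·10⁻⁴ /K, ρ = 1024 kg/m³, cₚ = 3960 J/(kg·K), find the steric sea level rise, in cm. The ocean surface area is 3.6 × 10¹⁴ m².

Per unit area: Q = 350×10²¹ / (3.6×10¹⁴) ≈ 9.722×10⁸ J/m²
Δh = αQ/(ρcₚ) = 2×10⁻⁴ × 9.722×10⁸ / (1024 × 3960) ≈ 0.04795 m

about 4.8 cm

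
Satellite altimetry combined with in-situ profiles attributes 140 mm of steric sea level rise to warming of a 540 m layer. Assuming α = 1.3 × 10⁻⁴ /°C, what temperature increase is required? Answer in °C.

ΔT ≈ 1.99 °C

ΔT = Δh/(αH) = 0.14 / (1.3×10⁻⁴ × 540) ≈ 1.994 °C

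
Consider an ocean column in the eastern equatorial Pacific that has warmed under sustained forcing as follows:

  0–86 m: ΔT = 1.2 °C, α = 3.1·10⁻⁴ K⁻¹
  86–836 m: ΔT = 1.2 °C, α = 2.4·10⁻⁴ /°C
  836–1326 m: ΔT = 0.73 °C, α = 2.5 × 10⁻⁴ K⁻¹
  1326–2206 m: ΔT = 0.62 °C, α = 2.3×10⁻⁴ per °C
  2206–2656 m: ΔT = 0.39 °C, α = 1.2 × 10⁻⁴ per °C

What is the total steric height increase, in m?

86 × 1.2 × 3.1×10⁻⁴ = 0.031992 m
1.2 × 2.4×10⁻⁴ × 750 = 0.21600 m
836–1326 m: 2.5×10⁻⁴ × 490 × 0.73 = 0.089425 m
Layer 4: 0.62 × 2.3×10⁻⁴ × 880 = 0.125488 m
Layer 5: 450 × 0.39 × 1.2×10⁻⁴ = 0.02106 m
Δh = 0.031992 + 0.21600 + 0.089425 + 0.125488 + 0.02106 = 0.483965 m

0.48 m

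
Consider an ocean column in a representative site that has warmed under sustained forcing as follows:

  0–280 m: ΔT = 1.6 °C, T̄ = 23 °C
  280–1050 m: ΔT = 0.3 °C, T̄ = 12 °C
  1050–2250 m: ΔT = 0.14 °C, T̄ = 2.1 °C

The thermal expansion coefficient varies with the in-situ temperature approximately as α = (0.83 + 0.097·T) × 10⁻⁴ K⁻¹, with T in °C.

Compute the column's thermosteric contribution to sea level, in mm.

Layer 1: α = (0.83 + 0.097×23)×10⁻⁴ = 3.061×10⁻⁴ K⁻¹
Layer 2: α = (0.83 + 0.097×12)×10⁻⁴ = 1.994×10⁻⁴ K⁻¹
Layer 3: α = (0.83 + 0.097×2.1)×10⁻⁴ = 1.0337×10⁻⁴ K⁻¹
Layer 1: 280 × 1.6 × 3.061×10⁻⁴ = 0.1371328 m
770 × 0.3 × 1.994×10⁻⁴ = 0.0460614 m
1050–2250 m: 0.14 × 1200 × 1.0337×10⁻⁴ = 0.01736616 m
Δh = 0.1371328 + 0.0460614 + 0.01736616 = 0.20056036 m

about 201 mm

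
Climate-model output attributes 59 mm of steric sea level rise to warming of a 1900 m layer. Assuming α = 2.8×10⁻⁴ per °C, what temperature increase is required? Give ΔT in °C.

ΔT = Δh/(αH) = 0.059 / (2.8×10⁻⁴ × 1900) ≈ 0.1109 °C

0.111 °C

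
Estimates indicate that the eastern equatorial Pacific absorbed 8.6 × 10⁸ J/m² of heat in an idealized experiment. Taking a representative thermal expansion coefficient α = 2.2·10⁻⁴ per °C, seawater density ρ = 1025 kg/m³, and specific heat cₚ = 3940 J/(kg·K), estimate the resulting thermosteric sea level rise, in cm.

4.68 cm

Δh = αQ/(ρcₚ) = 2.2×10⁻⁴ × 8.6×10⁸ / (1025 × 3940) ≈ 0.046849 m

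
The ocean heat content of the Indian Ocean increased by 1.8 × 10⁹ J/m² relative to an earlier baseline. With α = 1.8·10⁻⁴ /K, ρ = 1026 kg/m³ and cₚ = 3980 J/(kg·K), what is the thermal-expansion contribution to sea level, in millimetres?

79.3 mm of thermosteric rise

Δh = αQ/(ρcₚ) = 1.8×10⁻⁴ × 1.8×10⁹ / (1026 × 3980) ≈ 0.079344 m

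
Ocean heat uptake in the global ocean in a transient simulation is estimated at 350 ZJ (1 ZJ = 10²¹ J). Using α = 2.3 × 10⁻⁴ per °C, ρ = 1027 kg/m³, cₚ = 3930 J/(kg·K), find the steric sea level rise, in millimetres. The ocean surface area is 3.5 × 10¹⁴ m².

Per unit area: Q = 350×10²¹ / (3.5×10¹⁴) = 1×10⁹ J/m²
Δh = αQ/(ρcₚ) = 2.3×10⁻⁴ × 1×10⁹ / (1027 × 3930) ≈ 0.056986 m

about 57 mm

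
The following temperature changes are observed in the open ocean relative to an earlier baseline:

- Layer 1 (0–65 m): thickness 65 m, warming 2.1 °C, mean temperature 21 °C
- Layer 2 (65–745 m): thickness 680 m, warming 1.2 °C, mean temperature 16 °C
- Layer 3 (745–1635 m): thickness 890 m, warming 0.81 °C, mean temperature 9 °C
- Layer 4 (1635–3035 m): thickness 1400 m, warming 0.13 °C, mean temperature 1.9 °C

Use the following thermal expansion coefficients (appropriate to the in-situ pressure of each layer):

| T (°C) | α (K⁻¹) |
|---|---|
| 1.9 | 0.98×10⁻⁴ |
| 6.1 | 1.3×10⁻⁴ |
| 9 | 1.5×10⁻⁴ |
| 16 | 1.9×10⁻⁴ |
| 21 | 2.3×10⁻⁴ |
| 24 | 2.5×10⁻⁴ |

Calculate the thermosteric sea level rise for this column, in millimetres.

310 mm

Layer 1 at 21 °C → α = 2.3×10⁻⁴ K⁻¹
Layer 2 at 16 °C → α = 1.9×10⁻⁴ K⁻¹
Layer 3 at 9 °C → α = 1.5×10⁻⁴ K⁻¹
Layer 4 at 1.9 °C → α = 0.98×10⁻⁴ K⁻¹
0–65 m: 2.3×10⁻⁴ × 65 × 2.1 = 0.031395 m
Layer 2: 680 × 1.2 × 1.9×10⁻⁴ = 0.15504 m
0.81 × 1.5×10⁻⁴ × 890 = 0.108135 m
Layer 4: 0.98×10⁻⁴ × 1400 × 0.13 = 0.017836 m
Δh = 0.031395 + 0.15504 + 0.108135 + 0.017836 = 0.312406 m ≈ 310 mm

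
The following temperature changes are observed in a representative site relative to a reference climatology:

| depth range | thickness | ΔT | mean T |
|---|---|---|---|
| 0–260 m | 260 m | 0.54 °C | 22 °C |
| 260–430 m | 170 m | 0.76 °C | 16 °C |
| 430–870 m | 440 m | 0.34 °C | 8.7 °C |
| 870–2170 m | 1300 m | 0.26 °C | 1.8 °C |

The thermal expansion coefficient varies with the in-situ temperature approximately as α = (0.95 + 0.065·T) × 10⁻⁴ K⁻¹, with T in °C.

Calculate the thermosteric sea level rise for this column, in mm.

Layer 1: α = (0.95 + 0.065×22)×10⁻⁴ = 2.38×10⁻⁴ K⁻¹
Layer 2: α = (0.95 + 0.065×16)×10⁻⁴ = 1.99×10⁻⁴ K⁻¹
Layer 3: α = (0.95 + 0.065×8.7)×10⁻⁴ = 1.5155×10⁻⁴ K⁻¹
Layer 4: α = (0.95 + 0.065×1.8)×10⁻⁴ = 1.067×10⁻⁴ K⁻¹
260 × 0.54 × 2.38×10⁻⁴ = 0.0334152 m
170 × 1.99×10⁻⁴ × 0.76 = 0.0257108 m
430–870 m: 440 × 1.5155×10⁻⁴ × 0.34 = 0.02267188 m
Layer 4: 1.067×10⁻⁴ × 1300 × 0.26 = 0.0360646 m
Δh = 0.0334152 + 0.0257108 + 0.02267188 + 0.0360646 = 0.11786248 m

Δh ≈ 120 mm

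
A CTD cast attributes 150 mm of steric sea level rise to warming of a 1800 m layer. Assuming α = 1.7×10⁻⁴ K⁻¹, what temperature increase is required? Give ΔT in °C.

ΔT = Δh/(αH) = 0.15 / (1.7×10⁻⁴ × 1800) ≈ 0.4902 °C

0.490 °C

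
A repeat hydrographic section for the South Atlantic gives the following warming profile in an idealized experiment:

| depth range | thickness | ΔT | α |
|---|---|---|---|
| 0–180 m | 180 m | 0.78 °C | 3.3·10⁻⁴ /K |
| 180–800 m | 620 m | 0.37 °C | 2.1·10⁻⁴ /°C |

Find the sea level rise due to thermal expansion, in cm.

0.78 × 180 × 3.3×10⁻⁴ = 0.046332 m
180–800 m: 0.37 × 620 × 2.1×10⁻⁴ = 0.048174 m
Δh = 0.046332 + 0.048174 = 0.094506 m ≈ 9.45 cm

Δh ≈ 9.45 cm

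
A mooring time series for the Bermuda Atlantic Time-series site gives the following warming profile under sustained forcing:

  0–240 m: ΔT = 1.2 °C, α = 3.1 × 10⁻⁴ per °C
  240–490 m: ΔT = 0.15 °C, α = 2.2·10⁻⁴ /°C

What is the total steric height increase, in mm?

about 97.5 mm

0–240 m: 3.1×10⁻⁴ × 1.2 × 240 = 0.08928 m
240–490 m: 0.15 × 250 × 2.2×10⁻⁴ = 0.00825 m
Δh = 0.08928 + 0.00825 = 0.09753 m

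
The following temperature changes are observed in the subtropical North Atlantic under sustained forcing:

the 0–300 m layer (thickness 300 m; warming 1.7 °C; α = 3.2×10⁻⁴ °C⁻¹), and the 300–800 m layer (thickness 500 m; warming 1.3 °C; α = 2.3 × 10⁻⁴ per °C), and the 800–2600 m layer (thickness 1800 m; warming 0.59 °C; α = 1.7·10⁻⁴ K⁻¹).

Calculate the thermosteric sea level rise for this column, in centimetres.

Δh ≈ 49 cm

0–300 m: 1.7 × 300 × 3.2×10⁻⁴ = 0.16320 m
300–800 m: 500 × 1.3 × 2.3×10⁻⁴ = 0.14950 m
800–2600 m: 1800 × 0.59 × 1.7×10⁻⁴ = 0.18054 m
Δh = 0.16320 + 0.14950 + 0.18054 = 0.49324 m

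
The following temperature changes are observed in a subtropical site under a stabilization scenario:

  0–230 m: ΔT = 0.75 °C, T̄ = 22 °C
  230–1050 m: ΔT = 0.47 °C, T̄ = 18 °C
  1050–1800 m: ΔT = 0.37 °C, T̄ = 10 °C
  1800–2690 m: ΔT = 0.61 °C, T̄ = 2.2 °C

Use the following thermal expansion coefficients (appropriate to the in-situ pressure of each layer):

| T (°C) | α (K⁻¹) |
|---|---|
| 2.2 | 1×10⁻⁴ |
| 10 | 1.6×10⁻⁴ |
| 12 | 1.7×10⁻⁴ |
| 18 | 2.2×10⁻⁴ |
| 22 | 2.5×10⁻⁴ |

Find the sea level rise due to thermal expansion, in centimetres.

Δh = 22.7 cm

Layer 1 at 22 °C → α = 2.5×10⁻⁴ K⁻¹
Layer 2 at 18 °C → α = 2.2×10⁻⁴ K⁻¹
Layer 3 at 10 °C → α = 1.6×10⁻⁴ K⁻¹
Layer 4 at 2.2 °C → α = 1×10⁻⁴ K⁻¹
Layer 1: 230 × 2.5×10⁻⁴ × 0.75 = 0.043125 m
Layer 2: 0.47 × 2.2×10⁻⁴ × 820 = 0.084788 m
750 × 1.6×10⁻⁴ × 0.37 = 0.04440 m
1800–2690 m: 890 × 1×10⁻⁴ × 0.61 = 0.05429 m
Δh = 0.043125 + 0.084788 + 0.04440 + 0.05429 = 0.226603 m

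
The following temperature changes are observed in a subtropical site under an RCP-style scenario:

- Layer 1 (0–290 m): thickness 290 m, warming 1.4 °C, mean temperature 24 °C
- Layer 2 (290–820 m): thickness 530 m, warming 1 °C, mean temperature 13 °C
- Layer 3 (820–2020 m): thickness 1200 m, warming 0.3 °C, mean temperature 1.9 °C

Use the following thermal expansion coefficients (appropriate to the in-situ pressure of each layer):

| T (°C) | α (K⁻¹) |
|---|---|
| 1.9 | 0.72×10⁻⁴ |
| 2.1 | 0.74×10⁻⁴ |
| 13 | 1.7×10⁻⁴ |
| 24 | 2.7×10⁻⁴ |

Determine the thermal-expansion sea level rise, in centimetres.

Layer 1 at 24 °C → α = 2.7×10⁻⁴ K⁻¹
Layer 2 at 13 °C → α = 1.7×10⁻⁴ K⁻¹
Layer 3 at 1.9 °C → α = 0.72×10⁻⁴ K⁻¹
Layer 1: 2.7×10⁻⁴ × 290 × 1.4 = 0.10962 m
290–820 m: 1 × 1.7×10⁻⁴ × 530 = 0.09010 m
1200 × 0.3 × 0.72×10⁻⁴ = 0.02592 m
Δh = 0.10962 + 0.09010 + 0.02592 = 0.22564 m

Δh ≈ 22.6 cm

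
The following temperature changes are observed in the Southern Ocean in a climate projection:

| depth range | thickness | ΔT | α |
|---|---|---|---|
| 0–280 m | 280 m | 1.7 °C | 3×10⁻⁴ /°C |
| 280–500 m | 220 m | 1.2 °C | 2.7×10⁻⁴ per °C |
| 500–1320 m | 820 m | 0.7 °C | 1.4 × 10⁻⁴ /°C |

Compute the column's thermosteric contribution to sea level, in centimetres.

29.4 cm of thermosteric rise

Layer 1: 280 × 3×10⁻⁴ × 1.7 = 0.14280 m
Layer 2: 220 × 1.2 × 2.7×10⁻⁴ = 0.07128 m
500–1320 m: 0.7 × 1.4×10⁻⁴ × 820 = 0.08036 m
Δh = 0.14280 + 0.07128 + 0.08036 = 0.29444 m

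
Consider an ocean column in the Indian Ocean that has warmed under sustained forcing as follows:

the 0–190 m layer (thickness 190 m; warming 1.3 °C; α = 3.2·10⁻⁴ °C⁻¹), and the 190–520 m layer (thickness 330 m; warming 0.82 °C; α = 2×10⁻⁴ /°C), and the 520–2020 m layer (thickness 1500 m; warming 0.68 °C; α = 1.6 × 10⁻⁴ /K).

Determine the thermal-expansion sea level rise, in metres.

Δh ≈ 0.30 m

0–190 m: 1.3 × 190 × 3.2×10⁻⁴ = 0.07904 m
330 × 2×10⁻⁴ × 0.82 = 0.05412 m
Layer 3: 1.6×10⁻⁴ × 1500 × 0.68 = 0.16320 m
Δh = 0.07904 + 0.05412 + 0.16320 = 0.29636 m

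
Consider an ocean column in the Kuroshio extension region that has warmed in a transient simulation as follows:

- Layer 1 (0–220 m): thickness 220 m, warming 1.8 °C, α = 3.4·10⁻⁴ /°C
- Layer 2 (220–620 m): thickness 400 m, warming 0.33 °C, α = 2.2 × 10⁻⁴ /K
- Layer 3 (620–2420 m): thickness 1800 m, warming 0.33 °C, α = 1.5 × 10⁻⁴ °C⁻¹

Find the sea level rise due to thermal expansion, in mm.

about 253 mm

3.4×10⁻⁴ × 1.8 × 220 = 0.13464 m
220–620 m: 0.33 × 2.2×10⁻⁴ × 400 = 0.02904 m
Layer 3: 1800 × 1.5×10⁻⁴ × 0.33 = 0.08910 m
Δh = 0.13464 + 0.02904 + 0.08910 = 0.25278 m ≈ 253 mm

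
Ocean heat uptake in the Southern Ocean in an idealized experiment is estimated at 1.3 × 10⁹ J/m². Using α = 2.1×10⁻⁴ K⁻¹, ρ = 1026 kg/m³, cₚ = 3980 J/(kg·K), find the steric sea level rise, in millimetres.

Δh = αQ/(ρcₚ) = 2.1×10⁻⁴ × 1.3×10⁹ / (1026 × 3980) ≈ 0.066855 m

about 66.9 mm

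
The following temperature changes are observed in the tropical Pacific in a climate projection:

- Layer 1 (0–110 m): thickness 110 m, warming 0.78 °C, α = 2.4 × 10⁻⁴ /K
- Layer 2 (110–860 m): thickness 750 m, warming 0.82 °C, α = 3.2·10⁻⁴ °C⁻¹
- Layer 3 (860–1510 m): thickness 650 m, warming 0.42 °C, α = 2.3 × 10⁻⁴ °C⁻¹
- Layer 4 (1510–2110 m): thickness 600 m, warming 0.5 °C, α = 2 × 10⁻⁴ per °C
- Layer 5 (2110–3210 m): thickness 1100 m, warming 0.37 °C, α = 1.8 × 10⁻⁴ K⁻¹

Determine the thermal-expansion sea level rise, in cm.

about 41.3 cm

Layer 1: 2.4×10⁻⁴ × 110 × 0.78 = 0.020592 m
Layer 2: 750 × 3.2×10⁻⁴ × 0.82 = 0.19680 m
0.42 × 650 × 2.3×10⁻⁴ = 0.06279 m
Layer 4: 2×10⁻⁴ × 600 × 0.5 = 0.06000 m
Layer 5: 1100 × 1.8×10⁻⁴ × 0.37 = 0.07326 m
Δh = 0.020592 + 0.19680 + 0.06279 + 0.06000 + 0.07326 = 0.413442 m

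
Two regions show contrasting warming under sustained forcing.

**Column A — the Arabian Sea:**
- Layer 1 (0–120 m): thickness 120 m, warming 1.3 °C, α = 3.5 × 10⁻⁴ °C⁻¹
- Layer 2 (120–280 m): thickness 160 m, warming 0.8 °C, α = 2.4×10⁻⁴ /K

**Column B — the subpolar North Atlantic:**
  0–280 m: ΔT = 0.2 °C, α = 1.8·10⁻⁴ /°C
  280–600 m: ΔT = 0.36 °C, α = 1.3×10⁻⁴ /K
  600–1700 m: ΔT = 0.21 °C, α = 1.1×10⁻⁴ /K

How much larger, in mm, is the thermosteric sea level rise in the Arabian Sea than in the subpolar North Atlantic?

A 120 × 3.5×10⁻⁴ × 1.3 = 0.05460 m
A Layer 2: 0.8 × 160 × 2.4×10⁻⁴ = 0.03072 m
A total: 0.08532 m
B Layer 1: 280 × 1.8×10⁻⁴ × 0.2 = 0.01008 m
B Layer 2: 0.36 × 320 × 1.3×10⁻⁴ = 0.014976 m
B 1100 × 1.1×10⁻⁴ × 0.21 = 0.02541 m
B total: 0.050466 m
Difference: 0.08532 − 0.050466 = 0.034854 m

34.9 mm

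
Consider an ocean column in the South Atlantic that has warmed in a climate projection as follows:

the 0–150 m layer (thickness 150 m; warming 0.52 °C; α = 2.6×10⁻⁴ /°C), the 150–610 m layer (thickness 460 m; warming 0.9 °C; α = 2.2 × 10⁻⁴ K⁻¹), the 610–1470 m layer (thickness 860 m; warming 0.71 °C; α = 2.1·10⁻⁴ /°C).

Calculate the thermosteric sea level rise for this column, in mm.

240 mm of thermosteric rise

0–150 m: 0.52 × 2.6×10⁻⁴ × 150 = 0.02028 m
460 × 0.9 × 2.2×10⁻⁴ = 0.09108 m
Layer 3: 0.71 × 860 × 2.1×10⁻⁴ = 0.128226 m
Δh = 0.02028 + 0.09108 + 0.128226 = 0.239586 m ≈ 240 mm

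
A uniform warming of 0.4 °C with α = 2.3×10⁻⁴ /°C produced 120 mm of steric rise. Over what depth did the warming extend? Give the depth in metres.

about 1300 m

H = Δh/(αΔT) = 0.12 / (2.3×10⁻⁴ × 0.4) ≈ 1304 m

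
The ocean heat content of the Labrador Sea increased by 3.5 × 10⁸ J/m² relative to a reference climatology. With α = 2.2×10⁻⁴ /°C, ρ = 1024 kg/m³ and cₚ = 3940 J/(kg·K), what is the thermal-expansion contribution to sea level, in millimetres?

Δh ≈ 19.1 mm

Δh = αQ/(ρcₚ) = 2.2×10⁻⁴ × 3.5×10⁸ / (1024 × 3940) ≈ 0.019085 m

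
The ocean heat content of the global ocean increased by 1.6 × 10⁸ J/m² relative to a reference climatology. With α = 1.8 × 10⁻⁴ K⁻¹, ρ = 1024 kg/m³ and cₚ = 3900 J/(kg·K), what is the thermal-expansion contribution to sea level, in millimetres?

Δh = αQ/(ρcₚ) = 1.8×10⁻⁴ × 1.6×10⁸ / (1024 × 3900) ≈ 0.0072115 m

7.2 mm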